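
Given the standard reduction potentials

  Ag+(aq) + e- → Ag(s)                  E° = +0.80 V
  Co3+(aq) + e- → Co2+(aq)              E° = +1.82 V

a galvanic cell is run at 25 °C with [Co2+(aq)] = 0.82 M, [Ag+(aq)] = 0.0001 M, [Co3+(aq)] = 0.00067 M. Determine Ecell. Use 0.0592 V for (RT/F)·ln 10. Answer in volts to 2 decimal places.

Since E°(Co³⁺/Co²⁺) > E°(Ag⁺/Ag), Co³⁺/Co²⁺ serves as the cathode.
E°cell = E°cat − E°an = +1.82 − (+0.80) = +1.02 V; n = 1.
Balancing gives Co3+(aq) + Ag(s) → Co2+(aq) + Ag+(aq); hence Q = ([Co2+(aq)]·[Ag+(aq)]) / [Co3+(aq)] = 0.122 (log Q = −0.912).
E = E° − (0.0592/n)·log Q = +1.02 − (0.0592/1)(−0.912) = +1.07 V.

+1.07 V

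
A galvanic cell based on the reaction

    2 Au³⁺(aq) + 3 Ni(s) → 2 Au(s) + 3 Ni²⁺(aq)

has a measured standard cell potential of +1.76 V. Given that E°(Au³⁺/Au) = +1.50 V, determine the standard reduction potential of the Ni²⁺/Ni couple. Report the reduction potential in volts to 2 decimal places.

−0.26 V

In the reaction as written the Au³⁺/Au couple is reduced (cathode) and Ni²⁺/Ni is oxidized (anode), so E°cell = E°(Au³⁺/Au) − E°(Ni²⁺/Ni).
E°(Ni²⁺/Ni) = E°(cathode) − E°cell = +1.50 − (+1.76) = −0.26 V.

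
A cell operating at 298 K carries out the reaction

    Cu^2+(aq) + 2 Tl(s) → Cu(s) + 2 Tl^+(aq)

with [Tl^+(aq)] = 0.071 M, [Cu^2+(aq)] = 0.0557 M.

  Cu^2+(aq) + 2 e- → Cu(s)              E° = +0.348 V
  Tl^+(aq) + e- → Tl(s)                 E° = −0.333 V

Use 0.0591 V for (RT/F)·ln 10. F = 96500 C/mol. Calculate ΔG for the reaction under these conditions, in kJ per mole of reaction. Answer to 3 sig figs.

E°cell = +0.348 − (−0.333) = +0.681 V; the balanced reaction transfers n = 2 electrons.
Q = [Tl^+(aq)]^2 / [Cu^2+(aq)] = 0.0905, so log Q = −1.043 and E = +0.681 − (0.0591/2)(−1.043) = +0.7118 V.
Then ΔG = −nFE = −2 × 96500 × +0.7118 J/mol = −137 kJ/mol.

−137 kJ/mol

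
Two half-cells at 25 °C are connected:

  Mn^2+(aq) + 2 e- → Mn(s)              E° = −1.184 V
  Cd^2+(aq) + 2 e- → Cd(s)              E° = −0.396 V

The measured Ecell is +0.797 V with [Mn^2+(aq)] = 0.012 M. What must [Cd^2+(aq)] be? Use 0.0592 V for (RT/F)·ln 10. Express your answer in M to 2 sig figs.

The Cd²⁺/Cd couple has the larger reduction potential, so it is the cathode: E°cell = −0.396 − (−1.184) = +0.788 V and n = 2.
From the Nernst equation, log Q = n(E° − E)/0.0592 = 2·(+0.788 − (+0.797))/0.0592 = −0.304.
Balancing electrons gives Cd^2+(aq) + Mn(s) → Cd(s) + Mn^2+(aq); thus Q = [Mn^2+(aq)] / [Cd^2+(aq)].
Isolating [Cd^2+(aq)] in Q = 10^{−0.304} yields log [Cd^2+(aq)] = −1.617, i.e. 0.024 M.

0.024 M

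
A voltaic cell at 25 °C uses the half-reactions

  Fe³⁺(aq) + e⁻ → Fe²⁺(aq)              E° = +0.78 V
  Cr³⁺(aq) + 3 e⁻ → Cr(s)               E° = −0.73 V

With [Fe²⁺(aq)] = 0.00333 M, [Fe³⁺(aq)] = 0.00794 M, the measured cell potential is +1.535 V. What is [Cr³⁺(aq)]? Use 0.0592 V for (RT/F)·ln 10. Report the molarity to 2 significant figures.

The Fe³⁺/Fe²⁺ couple has the larger reduction potential, so it is the cathode: E°cell = +0.78 − (−0.73) = +1.51 V and n = 3.
Rearranging E = E° − (0.0592/n)·log Q gives log Q = 3(+1.51 − (+1.535))/0.0592 = −1.267.
Balancing electrons gives 3 Fe³⁺(aq) + Cr(s) → 3 Fe²⁺(aq) + Cr³⁺(aq); thus Q = ([Fe²⁺(aq)]^3·[Cr³⁺(aq)]) / [Fe³⁺(aq)]^3.
Substituting the known concentrations and solving, log [Cr³⁺(aq)] = −0.135 and [Cr³⁺(aq)] = 0.73 M.

0.73 M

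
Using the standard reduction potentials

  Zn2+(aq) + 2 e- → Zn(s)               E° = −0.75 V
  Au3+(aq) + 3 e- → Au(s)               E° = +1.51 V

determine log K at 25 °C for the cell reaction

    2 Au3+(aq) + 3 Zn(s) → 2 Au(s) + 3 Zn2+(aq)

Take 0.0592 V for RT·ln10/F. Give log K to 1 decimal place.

The Au³⁺/Au couple is reduced (cathode); E°cell = +1.51 − (−0.75) = +2.26 V with n = 6.
At equilibrium E = 0, so log K = nE°cell / 0.0592 = (6)(+2.26) / 0.0592 = 229.1.

log K = 229.1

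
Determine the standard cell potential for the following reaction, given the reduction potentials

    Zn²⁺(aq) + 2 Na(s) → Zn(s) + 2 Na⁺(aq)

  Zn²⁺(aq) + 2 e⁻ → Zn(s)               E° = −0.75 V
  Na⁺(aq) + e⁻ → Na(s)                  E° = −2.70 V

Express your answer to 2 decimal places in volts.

Zn²⁺(aq) gains electrons, so the Zn²⁺/Zn couple is the cathode; the Na⁺/Na couple is the anode.
E°cell = E°(cathode) − E°(anode) = −0.75 − (−2.70) = +1.95 V.

+1.95 V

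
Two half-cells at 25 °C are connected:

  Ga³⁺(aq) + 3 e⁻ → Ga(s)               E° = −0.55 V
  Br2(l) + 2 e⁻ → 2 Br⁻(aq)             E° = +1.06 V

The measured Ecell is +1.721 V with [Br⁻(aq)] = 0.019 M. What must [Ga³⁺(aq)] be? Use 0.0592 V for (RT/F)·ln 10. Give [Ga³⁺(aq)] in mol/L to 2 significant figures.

Br₂/Br⁻ is the cathode (higher E°); E°cell = +1.06 − (−0.55) = +1.61 V with n = 6.
From the Nernst equation, log Q = n(E° − E)/0.0592 = 6·(+1.61 − (+1.721))/0.0592 = −11.250.
The balanced reaction is 3 Br2(l) + 2 Ga(s) → 6 Br⁻(aq) + 2 Ga³⁺(aq), so Q = [Br⁻(aq)]^6·[Ga³⁺(aq)]^2.
Isolating [Ga³⁺(aq)] in Q = 10^{−11.250} yields log [Ga³⁺(aq)] = −0.461, i.e. 0.35 M.

0.35 M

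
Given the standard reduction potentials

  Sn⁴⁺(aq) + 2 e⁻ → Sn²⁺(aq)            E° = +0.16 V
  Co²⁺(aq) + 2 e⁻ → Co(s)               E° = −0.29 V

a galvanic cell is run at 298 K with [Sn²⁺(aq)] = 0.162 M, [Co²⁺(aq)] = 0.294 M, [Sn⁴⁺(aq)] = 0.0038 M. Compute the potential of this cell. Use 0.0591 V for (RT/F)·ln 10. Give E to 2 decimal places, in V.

+0.42 V

The Sn⁴⁺/Sn²⁺ couple has the more positive E°, so it is the cathode; Co²⁺/Co is the anode.
E°cell = +0.16 − (−0.29) = +0.45 V, with n = 2 electrons transferred.
The balanced reaction is Sn⁴⁺(aq) + Co(s) → Sn²⁺(aq) + Co²⁺(aq), so Q = ([Sn²⁺(aq)]·[Co²⁺(aq)]) / [Sn⁴⁺(aq)] = 12.5 and log Q = 1.098.
Applying E = E° − (RT ln10/nF)·log Q gives +0.45 − (0.0591/2)(1.098) = +0.42 V.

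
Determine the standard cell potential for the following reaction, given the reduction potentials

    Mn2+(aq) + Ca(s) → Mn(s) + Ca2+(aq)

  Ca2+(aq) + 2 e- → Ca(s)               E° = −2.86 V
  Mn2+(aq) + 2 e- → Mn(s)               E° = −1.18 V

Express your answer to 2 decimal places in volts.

Mn2+(aq) gains electrons, so the Mn²⁺/Mn couple is the cathode; the Ca²⁺/Ca couple is the anode.
E°cell = E°(cathode) − E°(anode) = −1.18 − (−2.86) = +1.68 V.
The positive value indicates the reaction is spontaneous as written.

+1.68 V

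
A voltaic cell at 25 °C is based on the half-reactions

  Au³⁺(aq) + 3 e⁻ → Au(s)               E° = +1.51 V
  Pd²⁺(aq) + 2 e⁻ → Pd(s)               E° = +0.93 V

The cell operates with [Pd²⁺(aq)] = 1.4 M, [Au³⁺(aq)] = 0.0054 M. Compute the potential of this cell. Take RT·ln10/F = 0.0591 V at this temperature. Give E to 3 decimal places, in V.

Since E°(Au³⁺/Au) > E°(Pd²⁺/Pd), Au³⁺/Au serves as the cathode.
The standard potential is +1.51 − (+0.93) = +0.58 V and the balanced reaction transfers n = 6 electrons.
For the overall reaction 2 Au³⁺(aq) + 3 Pd(s) → 2 Au(s) + 3 Pd²⁺(aq), Q = [Pd²⁺(aq)]^3 / [Au³⁺(aq)]^2 = 9.41×10^4, giving log Q = 4.974.
E = E° − (0.0591/n)·log Q = +0.58 − (0.0591/6)(4.974) = +0.531 V.

+0.531 V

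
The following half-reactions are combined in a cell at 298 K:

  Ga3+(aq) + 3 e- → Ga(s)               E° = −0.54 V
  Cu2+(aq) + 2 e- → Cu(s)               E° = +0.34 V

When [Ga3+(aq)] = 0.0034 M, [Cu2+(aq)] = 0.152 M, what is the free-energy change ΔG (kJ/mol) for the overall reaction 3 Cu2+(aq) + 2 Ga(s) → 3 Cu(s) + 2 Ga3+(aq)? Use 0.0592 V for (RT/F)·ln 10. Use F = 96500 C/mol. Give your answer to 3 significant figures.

The standard cell potential is +0.34 − (−0.54) = +0.88 V, with n = 6 electrons in the balanced equation.
The reaction quotient is [Ga3+(aq)]^2 / [Cu2+(aq)]^3 = 0.00329; by Nernst, E = +0.88 − (0.0592/6)(−2.483) = +0.9045 V.
Finally ΔG = −nFE = −(6)(96500 C/mol)(+0.9045 V) = −524 kJ/mol.

−524 kJ/mol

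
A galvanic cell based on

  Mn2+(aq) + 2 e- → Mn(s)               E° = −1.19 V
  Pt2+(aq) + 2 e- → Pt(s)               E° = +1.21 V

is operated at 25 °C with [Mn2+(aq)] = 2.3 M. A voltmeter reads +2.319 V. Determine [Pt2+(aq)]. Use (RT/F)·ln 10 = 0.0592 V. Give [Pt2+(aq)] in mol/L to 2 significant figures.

With Pt²⁺/Pt at the cathode and Mn²⁺/Mn at the anode, E°cell = +1.21 − (−1.19) = +2.40 V (n = 2).
From the Nernst equation, log Q = n(E° − E)/0.0592 = 2·(+2.40 − (+2.319))/0.0592 = 2.736.
Balancing electrons gives Pt2+(aq) + Mn(s) → Pt(s) + Mn2+(aq); thus Q = [Mn2+(aq)] / [Pt2+(aq)].
Substituting the known concentrations and solving, log [Pt2+(aq)] = −2.374 and [Pt2+(aq)] = 0.0042 M.

0.0042 M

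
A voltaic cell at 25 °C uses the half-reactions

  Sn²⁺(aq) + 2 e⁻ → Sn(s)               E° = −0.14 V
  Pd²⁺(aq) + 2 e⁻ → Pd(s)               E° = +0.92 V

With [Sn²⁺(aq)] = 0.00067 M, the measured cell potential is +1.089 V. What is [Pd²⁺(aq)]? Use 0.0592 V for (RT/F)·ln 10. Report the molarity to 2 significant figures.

With Pd²⁺/Pd at the cathode and Sn²⁺/Sn at the anode, E°cell = +0.92 − (−0.14) = +1.06 V (n = 2).
From the Nernst equation, log Q = n(E° − E)/0.0592 = 2·(+1.06 − (+1.089))/0.0592 = −0.980.
The balanced reaction is Pd²⁺(aq) + Sn(s) → Pd(s) + Sn²⁺(aq), so Q = [Sn²⁺(aq)] / [Pd²⁺(aq)].
Solving for the unknown gives log [Pd²⁺(aq)] = −2.194, so [Pd²⁺(aq)] ≈ 0.0064 M.

0.0064 M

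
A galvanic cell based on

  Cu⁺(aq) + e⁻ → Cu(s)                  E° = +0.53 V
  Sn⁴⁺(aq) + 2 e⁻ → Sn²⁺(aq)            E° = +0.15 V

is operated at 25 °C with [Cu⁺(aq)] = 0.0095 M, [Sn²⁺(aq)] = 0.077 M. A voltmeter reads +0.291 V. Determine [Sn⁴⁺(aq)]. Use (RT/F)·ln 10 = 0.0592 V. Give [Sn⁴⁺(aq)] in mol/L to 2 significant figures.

The Cu⁺/Cu couple has the larger reduction potential, so it is the cathode: E°cell = +0.53 − (+0.15) = +0.38 V and n = 2.
From the Nernst equation, log Q = n(E° − E)/0.0592 = 2·(+0.38 − (+0.291))/0.0592 = 3.007.
The balanced reaction is 2 Cu⁺(aq) + Sn²⁺(aq) → 2 Cu(s) + Sn⁴⁺(aq), so Q = [Sn⁴⁺(aq)] / ([Cu⁺(aq)]^2·[Sn²⁺(aq)]).
Isolating [Sn⁴⁺(aq)] in Q = 10^{3.007} yields log [Sn⁴⁺(aq)] = −2.151, i.e. 0.0071 M.

0.0071 M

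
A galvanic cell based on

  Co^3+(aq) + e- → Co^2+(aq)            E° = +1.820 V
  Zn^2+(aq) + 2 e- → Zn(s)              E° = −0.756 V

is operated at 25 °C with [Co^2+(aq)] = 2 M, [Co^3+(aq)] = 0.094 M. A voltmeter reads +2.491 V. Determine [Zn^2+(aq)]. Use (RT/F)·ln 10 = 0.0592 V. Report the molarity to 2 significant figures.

With Co³⁺/Co²⁺ at the cathode and Zn²⁺/Zn at the anode, E°cell = +1.820 − (−0.756) = +2.576 V (n = 2).
Since E = E° − (0.0592/n)·log Q, log Q = n(E° − E)/0.0592 = 2.872.
For 2 Co^3+(aq) + Zn(s) → 2 Co^2+(aq) + Zn^2+(aq), the reaction quotient is Q = ([Co^2+(aq)]^2·[Zn^2+(aq)]) / [Co^3+(aq)]^2.
Solving for the unknown gives log [Zn^2+(aq)] = 0.216, so [Zn^2+(aq)] ≈ 1.6 M.

1.6 M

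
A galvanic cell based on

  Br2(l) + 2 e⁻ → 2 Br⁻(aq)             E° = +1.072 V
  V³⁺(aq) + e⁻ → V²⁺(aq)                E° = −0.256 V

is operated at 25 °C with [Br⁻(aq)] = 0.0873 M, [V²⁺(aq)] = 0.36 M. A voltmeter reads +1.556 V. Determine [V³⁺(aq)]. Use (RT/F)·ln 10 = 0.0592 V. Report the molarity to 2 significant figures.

0.00058 M

The Br₂/Br⁻ couple has the larger reduction potential, so it is the cathode: E°cell = +1.072 − (−0.256) = +1.328 V and n = 2.
From the Nernst equation, log Q = n(E° − E)/0.0592 = 2·(+1.328 − (+1.556))/0.0592 = −7.703.
The balanced reaction is Br2(l) + 2 V²⁺(aq) → 2 Br⁻(aq) + 2 V³⁺(aq), so Q = ([Br⁻(aq)]^2·[V³⁺(aq)]^2) / [V²⁺(aq)]^2.
Isolating [V³⁺(aq)] in Q = 10^{−7.703} yields log [V³⁺(aq)] = −3.236, i.e. 0.00058 M.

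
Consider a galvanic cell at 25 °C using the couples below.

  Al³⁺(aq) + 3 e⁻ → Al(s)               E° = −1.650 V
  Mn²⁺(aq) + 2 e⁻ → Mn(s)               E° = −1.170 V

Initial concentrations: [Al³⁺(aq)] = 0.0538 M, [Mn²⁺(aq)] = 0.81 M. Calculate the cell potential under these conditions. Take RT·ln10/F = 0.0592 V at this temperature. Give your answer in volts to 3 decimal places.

The Mn²⁺/Mn couple has the more positive E°, so it is the cathode; Al³⁺/Al is the anode.
E°cell = −1.170 − (−1.650) = +0.480 V, with n = 6 electrons transferred.
For the overall reaction 3 Mn²⁺(aq) + 2 Al(s) → 3 Mn(s) + 2 Al³⁺(aq), Q = [Al³⁺(aq)]^2 / [Mn²⁺(aq)]^3 = 0.00545, giving log Q = −2.264.
E = E° − (0.0592/n)·log Q = +0.480 − (0.0592/6)(−2.264) = +0.502 V.

+0.502 V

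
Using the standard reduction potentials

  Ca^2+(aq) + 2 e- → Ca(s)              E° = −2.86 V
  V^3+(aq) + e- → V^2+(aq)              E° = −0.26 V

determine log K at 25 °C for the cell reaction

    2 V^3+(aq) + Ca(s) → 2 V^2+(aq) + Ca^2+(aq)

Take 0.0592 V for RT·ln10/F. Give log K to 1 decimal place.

log K = 87.8

The V³⁺/V²⁺ couple is reduced (cathode); E°cell = −0.26 − (−2.86) = +2.60 V with n = 2.
At equilibrium E = 0, so log K = nE°cell / 0.0592 = (2)(+2.60) / 0.0592 = 87.8.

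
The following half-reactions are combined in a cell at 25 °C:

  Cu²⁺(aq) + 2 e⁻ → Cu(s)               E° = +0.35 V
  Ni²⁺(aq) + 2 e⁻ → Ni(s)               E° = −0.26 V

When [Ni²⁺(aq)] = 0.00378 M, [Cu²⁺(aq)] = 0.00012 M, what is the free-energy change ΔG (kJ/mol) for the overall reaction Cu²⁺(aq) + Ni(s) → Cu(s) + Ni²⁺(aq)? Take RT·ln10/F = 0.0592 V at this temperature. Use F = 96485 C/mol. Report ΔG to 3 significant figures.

The standard cell potential is +0.35 − (−0.26) = +0.61 V, with n = 2 electrons in the balanced equation.
Q = [Ni²⁺(aq)] / [Cu²⁺(aq)] = 31.5, so log Q = 1.498 and E = +0.61 − (0.0592/2)(1.498) = +0.5657 V.
ΔG = −nFE = −(2)(96485)(+0.5657) J/mol = −109 kJ/mol.

−109 kJ/mol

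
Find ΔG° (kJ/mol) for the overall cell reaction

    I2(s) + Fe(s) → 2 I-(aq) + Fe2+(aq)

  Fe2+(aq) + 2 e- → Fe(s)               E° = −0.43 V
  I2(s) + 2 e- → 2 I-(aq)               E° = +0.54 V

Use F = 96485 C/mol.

In the reaction as written I2(s) is reduced, so the I₂/I⁻ couple is the cathode and Fe²⁺/Fe is the anode.
E°cell = +0.54 − (−0.43) = +0.97 V; balancing electrons gives n = 2.
ΔG° = −nFE°cell = −(2)(96485)(+0.97) J/mol = −187 kJ/mol.

−187 kJ/mol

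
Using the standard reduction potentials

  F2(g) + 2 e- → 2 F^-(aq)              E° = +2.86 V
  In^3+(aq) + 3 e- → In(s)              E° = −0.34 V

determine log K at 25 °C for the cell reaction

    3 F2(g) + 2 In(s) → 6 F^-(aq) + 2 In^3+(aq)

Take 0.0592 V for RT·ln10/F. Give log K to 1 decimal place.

log K = 324.3

The F₂/F⁻ couple is reduced (cathode); E°cell = +2.86 − (−0.34) = +3.20 V with n = 6.
At equilibrium E = 0, so log K = nE°cell / 0.0592 = (6)(+3.20) / 0.0592 = 324.3.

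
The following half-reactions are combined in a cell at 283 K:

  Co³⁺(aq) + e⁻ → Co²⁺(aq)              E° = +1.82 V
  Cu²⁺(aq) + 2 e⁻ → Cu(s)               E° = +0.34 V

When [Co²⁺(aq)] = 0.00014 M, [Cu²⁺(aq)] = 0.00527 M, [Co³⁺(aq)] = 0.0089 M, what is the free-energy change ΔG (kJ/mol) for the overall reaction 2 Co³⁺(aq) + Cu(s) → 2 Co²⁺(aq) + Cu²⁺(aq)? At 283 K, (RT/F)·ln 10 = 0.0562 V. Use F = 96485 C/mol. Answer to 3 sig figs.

With Co³⁺/Co²⁺ reduced at the cathode, E°cell = +1.82 − (+0.34) = +1.48 V and n = 2.
Here Q = ([Co²⁺(aq)]^2·[Cu²⁺(aq)]) / [Co³⁺(aq)]^2 = 1.3×10^−6 (log Q = −5.885), giving E = +1.48 − (0.0562/2)·(−5.885) = +1.6454 V.
ΔG = −nFE = −(2)(96485)(+1.6454) J/mol = −318 kJ/mol.

−318 kJ/mol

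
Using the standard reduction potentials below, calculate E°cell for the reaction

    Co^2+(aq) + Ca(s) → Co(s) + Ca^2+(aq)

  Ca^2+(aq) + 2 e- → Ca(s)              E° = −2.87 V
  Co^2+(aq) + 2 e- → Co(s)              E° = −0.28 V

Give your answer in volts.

+2.59 V

In the reaction as written, Co^2+(aq) is reduced (cathode) and Ca^2+(aq) is produced by oxidation at the anode.
E°cell = E°(cathode) − E°(anode) = −0.28 − (−2.87) = +2.59 V.
The positive value indicates the reaction is spontaneous as written.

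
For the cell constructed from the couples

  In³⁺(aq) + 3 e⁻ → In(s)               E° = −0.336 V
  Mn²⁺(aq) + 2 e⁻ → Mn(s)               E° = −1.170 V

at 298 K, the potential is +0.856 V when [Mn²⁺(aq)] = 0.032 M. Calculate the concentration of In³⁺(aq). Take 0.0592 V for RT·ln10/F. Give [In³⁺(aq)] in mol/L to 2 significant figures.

In³⁺/In is the cathode (higher E°); E°cell = −0.336 − (−1.170) = +0.834 V with n = 6.
From the Nernst equation, log Q = n(E° − E)/0.0592 = 6·(+0.834 − (+0.856))/0.0592 = −2.230.
Balancing electrons gives 2 In³⁺(aq) + 3 Mn(s) → 2 In(s) + 3 Mn²⁺(aq); thus Q = [Mn²⁺(aq)]^3 / [In³⁺(aq)]^2.
Substituting the known concentrations and solving, log [In³⁺(aq)] = −1.127 and [In³⁺(aq)] = 0.075 M.

0.075 M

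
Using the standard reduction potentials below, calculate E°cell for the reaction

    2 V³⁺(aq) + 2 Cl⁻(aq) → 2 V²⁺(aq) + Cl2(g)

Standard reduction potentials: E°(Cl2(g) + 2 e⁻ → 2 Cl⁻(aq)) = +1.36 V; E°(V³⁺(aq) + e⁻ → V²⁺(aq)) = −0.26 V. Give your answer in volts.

In the reaction as written, V³⁺(aq) is reduced (cathode) and Cl2(g) is produced by oxidation at the anode.
E°cell = E°(cathode) − E°(anode) = −0.26 − (+1.36) = −1.62 V.
The negative E°cell means the reaction is non-spontaneous in the direction written.

−1.62 V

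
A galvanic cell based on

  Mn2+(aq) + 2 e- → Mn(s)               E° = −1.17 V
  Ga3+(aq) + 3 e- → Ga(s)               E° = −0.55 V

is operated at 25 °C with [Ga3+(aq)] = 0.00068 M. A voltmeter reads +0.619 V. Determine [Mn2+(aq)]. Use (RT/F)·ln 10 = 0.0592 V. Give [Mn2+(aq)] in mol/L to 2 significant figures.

Ga³⁺/Ga is the cathode (higher E°); E°cell = −0.55 − (−1.17) = +0.62 V with n = 6.
Rearranging E = E° − (0.0592/n)·log Q gives log Q = 6(+0.62 − (+0.619))/0.0592 = 0.101.
The balanced reaction is 2 Ga3+(aq) + 3 Mn(s) → 2 Ga(s) + 3 Mn2+(aq), so Q = [Mn2+(aq)]^3 / [Ga3+(aq)]^2.
Isolating [Mn2+(aq)] in Q = 10^{0.101} yields log [Mn2+(aq)] = −2.078, i.e. 0.0084 M.

0.0084 M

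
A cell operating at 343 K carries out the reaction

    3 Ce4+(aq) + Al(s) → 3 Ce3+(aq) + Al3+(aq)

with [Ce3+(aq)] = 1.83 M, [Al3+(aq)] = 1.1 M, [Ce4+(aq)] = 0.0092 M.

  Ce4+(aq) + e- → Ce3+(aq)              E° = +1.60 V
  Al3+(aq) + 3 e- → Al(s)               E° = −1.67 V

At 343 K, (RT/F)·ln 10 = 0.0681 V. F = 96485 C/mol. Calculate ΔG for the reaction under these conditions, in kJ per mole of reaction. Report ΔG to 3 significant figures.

−901 kJ/mol

E°cell = +1.60 − (−1.67) = +3.27 V; the balanced reaction transfers n = 3 electrons.
The reaction quotient is ([Ce3+(aq)]^3·[Al3+(aq)]) / [Ce4+(aq)]^3 = 8.66×10^6; by Nernst, E = +3.27 − (0.0681/3)(6.937) = +3.1125 V.
ΔG = −nFE = −(3)(96485)(+3.1125) J/mol = −901 kJ/mol.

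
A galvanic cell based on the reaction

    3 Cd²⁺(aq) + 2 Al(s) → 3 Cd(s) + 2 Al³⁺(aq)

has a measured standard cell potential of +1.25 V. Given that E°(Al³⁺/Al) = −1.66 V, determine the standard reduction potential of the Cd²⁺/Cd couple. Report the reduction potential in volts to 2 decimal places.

−0.41 V

In the reaction as written the Cd²⁺/Cd couple is reduced (cathode) and Al³⁺/Al is oxidized (anode), so E°cell = E°(Cd²⁺/Cd) − E°(Al³⁺/Al).
E°(Cd²⁺/Cd) = E°cell + E°(anode) = +1.25 + (−1.66) = −0.41 V.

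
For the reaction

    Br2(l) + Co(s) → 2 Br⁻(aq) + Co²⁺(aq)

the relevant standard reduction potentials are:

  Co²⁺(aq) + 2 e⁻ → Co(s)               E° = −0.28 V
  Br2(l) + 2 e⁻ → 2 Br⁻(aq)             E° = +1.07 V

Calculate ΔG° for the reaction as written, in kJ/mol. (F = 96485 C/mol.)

In the reaction as written Br2(l) is reduced, so the Br₂/Br⁻ couple is the cathode and Co²⁺/Co is the anode.
E°cell = +1.07 − (−0.28) = +1.35 V; balancing electrons gives n = 2.
ΔG° = −nFE°cell = −(2)(96485)(+1.35) J/mol = −261 kJ/mol.

−261 kJ/mol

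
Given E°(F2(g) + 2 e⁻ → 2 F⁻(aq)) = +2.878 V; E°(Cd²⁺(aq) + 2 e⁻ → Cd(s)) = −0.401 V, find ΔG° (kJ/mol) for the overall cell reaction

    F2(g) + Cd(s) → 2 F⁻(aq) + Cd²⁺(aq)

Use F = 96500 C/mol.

−633 kJ/mol

In the reaction as written F2(g) is reduced, so the F₂/F⁻ couple is the cathode and Cd²⁺/Cd is the anode.
E°cell = +2.878 − (−0.401) = +3.279 V; balancing electrons gives n = 2.
ΔG° = −nFE°cell = −(2)(96500)(+3.279) J/mol = −633 kJ/mol.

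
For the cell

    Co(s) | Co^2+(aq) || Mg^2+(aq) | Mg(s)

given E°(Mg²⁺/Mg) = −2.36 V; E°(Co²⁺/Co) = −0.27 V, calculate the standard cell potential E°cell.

−2.09 V

By convention the left-hand electrode in cell notation is the anode (oxidation) and the right-hand electrode is the cathode (reduction).
E°cell = E°(right) − E°(left) = −2.36 − (−0.27) = −2.09 V.
The negative sign shows that, as written, the cell would require an external voltage to drive the reaction.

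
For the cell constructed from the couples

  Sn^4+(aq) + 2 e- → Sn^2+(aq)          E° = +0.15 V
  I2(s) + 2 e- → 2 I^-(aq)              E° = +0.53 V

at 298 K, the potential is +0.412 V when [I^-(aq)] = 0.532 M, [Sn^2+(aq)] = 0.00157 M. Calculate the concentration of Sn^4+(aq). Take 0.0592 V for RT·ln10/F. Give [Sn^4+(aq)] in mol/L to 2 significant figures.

0.00046 M

With I₂/I⁻ at the cathode and Sn⁴⁺/Sn²⁺ at the anode, E°cell = +0.53 − (+0.15) = +0.38 V (n = 2).
Rearranging E = E° − (0.0592/n)·log Q gives log Q = 2(+0.38 − (+0.412))/0.0592 = −1.081.
For I2(s) + Sn^2+(aq) → 2 I^-(aq) + Sn^4+(aq), the reaction quotient is Q = ([I^-(aq)]^2·[Sn^4+(aq)]) / [Sn^2+(aq)].
Solving for the unknown gives log [Sn^4+(aq)] = −3.337, so [Sn^4+(aq)] ≈ 0.00046 M.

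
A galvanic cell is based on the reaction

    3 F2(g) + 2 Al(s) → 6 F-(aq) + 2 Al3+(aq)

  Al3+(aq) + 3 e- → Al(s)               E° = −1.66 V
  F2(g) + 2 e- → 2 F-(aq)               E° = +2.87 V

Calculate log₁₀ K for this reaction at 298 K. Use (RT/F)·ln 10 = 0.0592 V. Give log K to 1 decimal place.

log K = 459.1

The F₂/F⁻ couple is reduced (cathode); E°cell = +2.87 − (−1.66) = +4.53 V with n = 6.
At equilibrium E = 0, so log K = nE°cell / 0.0592 = (6)(+4.53) / 0.0592 = 459.1.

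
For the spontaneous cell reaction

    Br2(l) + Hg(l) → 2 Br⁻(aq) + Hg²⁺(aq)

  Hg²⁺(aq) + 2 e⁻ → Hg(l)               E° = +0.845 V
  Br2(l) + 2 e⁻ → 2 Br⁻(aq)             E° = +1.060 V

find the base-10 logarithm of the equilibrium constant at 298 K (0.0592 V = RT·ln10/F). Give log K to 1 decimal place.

The Br₂/Br⁻ couple is reduced (cathode); E°cell = +1.060 − (+0.845) = +0.215 V with n = 2.
At equilibrium E = 0, so log K = nE°cell / 0.0592 = (2)(+0.215) / 0.0592 = 7.3.

log K = 7.3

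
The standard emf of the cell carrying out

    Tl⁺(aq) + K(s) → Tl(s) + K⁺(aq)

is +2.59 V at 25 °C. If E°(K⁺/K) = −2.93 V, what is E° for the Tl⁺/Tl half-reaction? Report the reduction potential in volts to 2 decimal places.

In the reaction as written the Tl⁺/Tl couple is reduced (cathode) and K⁺/K is oxidized (anode), so E°cell = E°(Tl⁺/Tl) − E°(K⁺/K).
E°(Tl⁺/Tl) = E°cell + E°(anode) = +2.59 + (−2.93) = −0.34 V.

−0.34 V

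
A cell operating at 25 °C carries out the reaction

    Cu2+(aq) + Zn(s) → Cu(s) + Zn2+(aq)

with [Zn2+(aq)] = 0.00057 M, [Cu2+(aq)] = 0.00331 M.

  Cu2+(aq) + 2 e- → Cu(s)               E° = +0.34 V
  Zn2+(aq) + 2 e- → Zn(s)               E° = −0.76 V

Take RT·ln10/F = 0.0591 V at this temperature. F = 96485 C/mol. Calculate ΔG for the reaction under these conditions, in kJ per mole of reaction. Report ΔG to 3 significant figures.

−217 kJ/mol

With Cu²⁺/Cu reduced at the cathode, E°cell = +0.34 − (−0.76) = +1.10 V and n = 2.
Here Q = [Zn2+(aq)] / [Cu2+(aq)] = 0.172 (log Q = −0.764), giving E = +1.10 − (0.0591/2)·(−0.764) = +1.1226 V.
Then ΔG = −nFE = −2 × 96485 × +1.1226 J/mol = −217 kJ/mol.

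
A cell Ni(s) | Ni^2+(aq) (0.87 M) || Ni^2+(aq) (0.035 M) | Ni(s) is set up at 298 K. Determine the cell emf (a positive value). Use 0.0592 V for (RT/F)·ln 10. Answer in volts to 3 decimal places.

0.041 V

For a concentration cell E°cell = 0, since both electrodes use the same couple.
The compartment with the higher Ni^2+(aq) concentration (0.87 M) acts as the cathode; ions are reduced there and produced at the dilute (0.035 M) anode.
With n = 2, Ecell = −(0.0592/2)·log([dilute]/[conc]) = −(0.0592/2)·log(0.035/0.87) = +0.041 V.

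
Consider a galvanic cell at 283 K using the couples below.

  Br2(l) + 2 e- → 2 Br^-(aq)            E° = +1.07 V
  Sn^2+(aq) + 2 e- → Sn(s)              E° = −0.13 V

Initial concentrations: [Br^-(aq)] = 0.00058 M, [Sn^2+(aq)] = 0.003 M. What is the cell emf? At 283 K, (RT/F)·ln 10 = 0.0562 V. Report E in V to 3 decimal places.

The Br₂/Br⁻ couple has the more positive E°, so it is the cathode; Sn²⁺/Sn is the anode.
The standard potential is +1.07 − (−0.13) = +1.20 V and the balanced reaction transfers n = 2 electrons.
The balanced reaction is Br2(l) + Sn(s) → 2 Br^-(aq) + Sn^2+(aq), so Q = [Br^-(aq)]^2·[Sn^2+(aq)] = 1.01×10^−9 and log Q = −8.996.
Applying E = E° − (RT ln10/nF)·log Q gives +1.20 − (0.0562/2)(−8.996) = +1.453 V.

+1.453 V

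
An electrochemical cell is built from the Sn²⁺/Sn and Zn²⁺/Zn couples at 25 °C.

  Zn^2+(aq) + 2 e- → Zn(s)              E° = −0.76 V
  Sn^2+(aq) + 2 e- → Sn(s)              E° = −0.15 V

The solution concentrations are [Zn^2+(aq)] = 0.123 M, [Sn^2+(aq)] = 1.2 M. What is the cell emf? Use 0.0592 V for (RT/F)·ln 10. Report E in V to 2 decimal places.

Sn²⁺/Sn is reduced (cathode, E° = −0.15 V) and Zn²⁺/Zn is oxidized (anode).
The standard potential is −0.15 − (−0.76) = +0.61 V and the balanced reaction transfers n = 2 electrons.
The balanced reaction is Sn^2+(aq) + Zn(s) → Sn(s) + Zn^2+(aq), so Q = [Zn^2+(aq)] / [Sn^2+(aq)] = 0.103 and log Q = −0.989.
E = E° − (0.0592/n)·log Q = +0.61 − (0.0592/2)(−0.989) = +0.64 V.

+0.64 V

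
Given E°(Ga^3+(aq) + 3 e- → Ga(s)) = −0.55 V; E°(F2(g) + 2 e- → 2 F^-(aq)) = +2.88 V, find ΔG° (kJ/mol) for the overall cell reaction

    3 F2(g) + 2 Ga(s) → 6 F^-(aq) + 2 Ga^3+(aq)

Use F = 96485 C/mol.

In the reaction as written F2(g) is reduced, so the F₂/F⁻ couple is the cathode and Ga³⁺/Ga is the anode.
E°cell = +2.88 − (−0.55) = +3.43 V; balancing electrons gives n = 6.
ΔG° = −nFE°cell = −(6)(96485)(+3.43) J/mol = −1986 kJ/mol.

−1986 kJ/mol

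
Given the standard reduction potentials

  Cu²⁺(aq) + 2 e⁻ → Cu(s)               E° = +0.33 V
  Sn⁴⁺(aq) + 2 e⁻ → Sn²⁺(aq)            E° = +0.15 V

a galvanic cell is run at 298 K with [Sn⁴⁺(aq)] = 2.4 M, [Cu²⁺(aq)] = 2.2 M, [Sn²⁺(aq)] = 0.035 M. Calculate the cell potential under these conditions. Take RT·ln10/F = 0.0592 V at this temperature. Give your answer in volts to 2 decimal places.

+0.14 V

Since E°(Cu²⁺/Cu) > E°(Sn⁴⁺/Sn²⁺), Cu²⁺/Cu serves as the cathode.
E°cell = +0.33 − (+0.15) = +0.18 V, with n = 2 electrons transferred.
The balanced reaction is Cu²⁺(aq) + Sn²⁺(aq) → Cu(s) + Sn⁴⁺(aq), so Q = [Sn⁴⁺(aq)] / ([Cu²⁺(aq)]·[Sn²⁺(aq)]) = 31.2 and log Q = 1.494.
E = E° − (0.0592/n)·log Q = +0.18 − (0.0592/2)(1.494) = +0.14 V.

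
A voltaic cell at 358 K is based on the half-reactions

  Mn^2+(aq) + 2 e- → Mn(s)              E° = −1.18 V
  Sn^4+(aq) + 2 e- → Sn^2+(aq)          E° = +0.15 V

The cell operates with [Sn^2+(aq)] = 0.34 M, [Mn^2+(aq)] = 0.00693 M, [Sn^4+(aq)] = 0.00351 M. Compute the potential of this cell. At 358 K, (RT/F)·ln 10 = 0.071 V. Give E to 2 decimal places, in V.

Since E°(Sn⁴⁺/Sn²⁺) > E°(Mn²⁺/Mn), Sn⁴⁺/Sn²⁺ serves as the cathode.
E°cell = E°cat − E°an = +0.15 − (−1.18) = +1.33 V; n = 2.
For the overall reaction Sn^4+(aq) + Mn(s) → Sn^2+(aq) + Mn^2+(aq), Q = ([Sn^2+(aq)]·[Mn^2+(aq)]) / [Sn^4+(aq)] = 0.671, giving log Q = −0.173.
E = E° − (0.071/n)·log Q = +1.33 − (0.071/2)(−0.173) = +1.34 V.

+1.34 V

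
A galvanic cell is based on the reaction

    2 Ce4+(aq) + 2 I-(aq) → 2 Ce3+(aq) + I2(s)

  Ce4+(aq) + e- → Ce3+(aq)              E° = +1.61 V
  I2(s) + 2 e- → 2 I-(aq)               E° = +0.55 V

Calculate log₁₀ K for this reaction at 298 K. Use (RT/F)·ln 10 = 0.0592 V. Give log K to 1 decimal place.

The Ce⁴⁺/Ce³⁺ couple is reduced (cathode); E°cell = +1.61 − (+0.55) = +1.06 V with n = 2.
At equilibrium E = 0, so log K = nE°cell / 0.0592 = (2)(+1.06) / 0.0592 = 35.8.

log K = 35.8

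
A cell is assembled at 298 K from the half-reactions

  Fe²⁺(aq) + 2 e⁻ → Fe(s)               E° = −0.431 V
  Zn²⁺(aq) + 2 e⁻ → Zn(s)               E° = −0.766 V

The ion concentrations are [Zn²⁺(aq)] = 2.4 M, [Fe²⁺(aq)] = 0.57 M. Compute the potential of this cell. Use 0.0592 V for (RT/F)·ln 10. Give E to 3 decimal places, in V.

+0.317 V

The Fe²⁺/Fe couple has the more positive E°, so it is the cathode; Zn²⁺/Zn is the anode.
E°cell = −0.431 − (−0.766) = +0.335 V, with n = 2 electrons transferred.
Balancing gives Fe²⁺(aq) + Zn(s) → Fe(s) + Zn²⁺(aq); hence Q = [Zn²⁺(aq)] / [Fe²⁺(aq)] = 4.21 (log Q = 0.624).
By the Nernst equation, E = +0.335 − (0.0592/2)·(0.624) = +0.317 V.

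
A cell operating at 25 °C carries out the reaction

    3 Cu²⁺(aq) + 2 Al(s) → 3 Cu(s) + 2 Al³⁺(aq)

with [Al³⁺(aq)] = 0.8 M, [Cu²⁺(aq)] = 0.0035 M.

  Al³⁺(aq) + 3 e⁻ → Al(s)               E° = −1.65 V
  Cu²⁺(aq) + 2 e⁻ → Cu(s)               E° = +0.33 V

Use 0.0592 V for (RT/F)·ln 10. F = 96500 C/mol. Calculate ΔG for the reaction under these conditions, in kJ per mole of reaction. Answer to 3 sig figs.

E°cell = +0.33 − (−1.65) = +1.98 V; the balanced reaction transfers n = 6 electrons.
The reaction quotient is [Al³⁺(aq)]^2 / [Cu²⁺(aq)]^3 = 1.49×10^7; by Nernst, E = +1.98 − (0.0592/6)(7.174) = +1.9092 V.
ΔG = −nFE = −(6)(96500)(+1.9092) J/mol = −1110 kJ/mol.

−1110 kJ/mol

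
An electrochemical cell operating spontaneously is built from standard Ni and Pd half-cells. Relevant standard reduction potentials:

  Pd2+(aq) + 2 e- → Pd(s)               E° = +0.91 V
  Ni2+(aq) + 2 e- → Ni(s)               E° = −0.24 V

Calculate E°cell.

Of the two couples in this cell, the one with the more positive reduction potential is reduced at the cathode: here that is Pd²⁺/Pd (+0.91 V); Ni²⁺/Ni (−0.24 V) is the anode.
E°cell = E°(cathode) − E°(anode) = +0.91 − (−0.24) = +1.15 V.

+1.15 V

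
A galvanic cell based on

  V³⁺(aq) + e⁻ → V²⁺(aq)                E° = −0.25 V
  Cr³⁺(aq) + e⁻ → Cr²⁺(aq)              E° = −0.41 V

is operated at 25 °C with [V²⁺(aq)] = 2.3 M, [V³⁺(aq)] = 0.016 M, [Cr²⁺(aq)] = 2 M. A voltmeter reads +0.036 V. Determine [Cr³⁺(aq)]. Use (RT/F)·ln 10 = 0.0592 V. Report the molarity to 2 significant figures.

1.7 M

With V³⁺/V²⁺ at the cathode and Cr³⁺/Cr²⁺ at the anode, E°cell = −0.25 − (−0.41) = +0.16 V (n = 1).
From the Nernst equation, log Q = n(E° − E)/0.0592 = 1·(+0.16 − (+0.036))/0.0592 = 2.095.
Balancing electrons gives V³⁺(aq) + Cr²⁺(aq) → V²⁺(aq) + Cr³⁺(aq); thus Q = ([V²⁺(aq)]·[Cr³⁺(aq)]) / ([V³⁺(aq)]·[Cr²⁺(aq)]).
Substituting the known concentrations and solving, log [Cr³⁺(aq)] = 0.238 and [Cr³⁺(aq)] = 1.7 M.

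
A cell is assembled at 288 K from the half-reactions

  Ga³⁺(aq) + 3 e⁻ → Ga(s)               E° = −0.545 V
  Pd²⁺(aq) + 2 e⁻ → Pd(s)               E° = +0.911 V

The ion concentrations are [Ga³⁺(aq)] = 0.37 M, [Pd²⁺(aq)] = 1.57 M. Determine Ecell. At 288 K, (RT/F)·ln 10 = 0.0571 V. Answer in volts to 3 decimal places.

Pd²⁺/Pd is reduced (cathode, E° = +0.911 V) and Ga³⁺/Ga is oxidized (anode).
E°cell = E°cat − E°an = +0.911 − (−0.545) = +1.456 V; n = 6.
Balancing gives 3 Pd²⁺(aq) + 2 Ga(s) → 3 Pd(s) + 2 Ga³⁺(aq); hence Q = [Ga³⁺(aq)]^2 / [Pd²⁺(aq)]^3 = 0.0354 (log Q = −1.451).
Applying E = E° − (RT ln10/nF)·log Q gives +1.456 − (0.0571/6)(−1.451) = +1.470 V.

+1.470 V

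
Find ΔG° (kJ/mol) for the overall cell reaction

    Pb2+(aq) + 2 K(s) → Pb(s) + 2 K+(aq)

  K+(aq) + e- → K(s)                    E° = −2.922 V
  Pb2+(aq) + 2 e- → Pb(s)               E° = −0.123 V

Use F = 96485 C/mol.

In the reaction as written Pb2+(aq) is reduced, so the Pb²⁺/Pb couple is the cathode and K⁺/K is the anode.
E°cell = −0.123 − (−2.922) = +2.799 V; balancing electrons gives n = 2.
ΔG° = −nFE°cell = −(2)(96485)(+2.799) J/mol = −540 kJ/mol.

−540 kJ/mol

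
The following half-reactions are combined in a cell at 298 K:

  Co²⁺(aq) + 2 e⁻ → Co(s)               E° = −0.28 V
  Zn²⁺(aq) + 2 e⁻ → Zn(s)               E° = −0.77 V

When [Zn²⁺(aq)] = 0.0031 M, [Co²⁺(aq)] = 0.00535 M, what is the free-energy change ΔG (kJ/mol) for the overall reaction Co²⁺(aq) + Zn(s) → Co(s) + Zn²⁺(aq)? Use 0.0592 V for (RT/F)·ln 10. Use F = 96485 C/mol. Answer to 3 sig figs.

−95.9 kJ/mol

The standard cell potential is −0.28 − (−0.77) = +0.49 V, with n = 2 electrons in the balanced equation.
Here Q = [Zn²⁺(aq)] / [Co²⁺(aq)] = 0.579 (log Q = −0.237), giving E = +0.49 − (0.0592/2)·(−0.237) = +0.4970 V.
ΔG = −nFE = −(2)(96485)(+0.4970) J/mol = −95.9 kJ/mol.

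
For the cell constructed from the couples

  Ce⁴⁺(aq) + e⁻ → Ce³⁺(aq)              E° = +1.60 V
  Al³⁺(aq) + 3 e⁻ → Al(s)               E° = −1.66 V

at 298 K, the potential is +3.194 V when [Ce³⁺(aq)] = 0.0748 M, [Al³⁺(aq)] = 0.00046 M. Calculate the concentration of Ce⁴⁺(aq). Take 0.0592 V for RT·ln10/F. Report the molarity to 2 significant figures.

With Ce⁴⁺/Ce³⁺ at the cathode and Al³⁺/Al at the anode, E°cell = +1.60 − (−1.66) = +3.26 V (n = 3).
Rearranging E = E° − (0.0592/n)·log Q gives log Q = 3(+3.26 − (+3.194))/0.0592 = 3.345.
The balanced reaction is 3 Ce⁴⁺(aq) + Al(s) → 3 Ce³⁺(aq) + Al³⁺(aq), so Q = ([Ce³⁺(aq)]^3·[Al³⁺(aq)]) / [Ce⁴⁺(aq)]^3.
Isolating [Ce⁴⁺(aq)] in Q = 10^{3.345} yields log [Ce⁴⁺(aq)] = −3.354, i.e. 0.00044 M.

0.00044 M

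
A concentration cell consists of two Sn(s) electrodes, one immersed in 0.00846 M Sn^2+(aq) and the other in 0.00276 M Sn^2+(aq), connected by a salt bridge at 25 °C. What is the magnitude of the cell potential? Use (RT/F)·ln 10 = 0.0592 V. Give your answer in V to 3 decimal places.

For a concentration cell E°cell = 0, since both electrodes use the same couple.
The compartment with the higher Sn^2+(aq) concentration (0.00846 M) acts as the cathode; ions are reduced there and produced at the dilute (0.00276 M) anode.
With n = 2, Ecell = −(0.0592/2)·log([dilute]/[conc]) = −(0.0592/2)·log(0.00276/0.00846) = +0.014 V.

0.014 V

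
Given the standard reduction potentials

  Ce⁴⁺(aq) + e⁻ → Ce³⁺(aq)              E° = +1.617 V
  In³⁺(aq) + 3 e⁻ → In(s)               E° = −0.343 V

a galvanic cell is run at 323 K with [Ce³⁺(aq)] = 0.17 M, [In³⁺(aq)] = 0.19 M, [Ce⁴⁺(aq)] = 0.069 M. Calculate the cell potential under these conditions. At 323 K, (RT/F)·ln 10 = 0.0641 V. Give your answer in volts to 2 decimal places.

+1.95 V

Ce⁴⁺/Ce³⁺ is reduced (cathode, E° = +1.617 V) and In³⁺/In is oxidized (anode).
E°cell = E°cat − E°an = +1.617 − (−0.343) = +1.960 V; n = 3.
The balanced reaction is 3 Ce⁴⁺(aq) + In(s) → 3 Ce³⁺(aq) + In³⁺(aq), so Q = ([Ce³⁺(aq)]^3·[In³⁺(aq)]) / [Ce⁴⁺(aq)]^3 = 2.84 and log Q = 0.454.
Applying E = E° − (RT ln10/nF)·log Q gives +1.960 − (0.0641/3)(0.454) = +1.95 V.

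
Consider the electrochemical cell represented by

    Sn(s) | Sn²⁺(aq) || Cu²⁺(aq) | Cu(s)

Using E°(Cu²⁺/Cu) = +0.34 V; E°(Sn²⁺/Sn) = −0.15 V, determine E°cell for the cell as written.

By convention the left-hand electrode in cell notation is the anode (oxidation) and the right-hand electrode is the cathode (reduction).
E°cell = E°(right) − E°(left) = +0.34 − (−0.15) = +0.49 V.

+0.49 V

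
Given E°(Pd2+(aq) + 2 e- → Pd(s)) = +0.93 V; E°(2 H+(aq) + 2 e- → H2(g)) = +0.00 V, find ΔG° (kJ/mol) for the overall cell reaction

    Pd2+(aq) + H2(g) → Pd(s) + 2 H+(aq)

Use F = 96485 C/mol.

−179 kJ/mol

In the reaction as written Pd2+(aq) is reduced, so the Pd²⁺/Pd couple is the cathode and 2H⁺/H₂ is the anode.
E°cell = +0.93 − (+0.00) = +0.93 V; balancing electrons gives n = 2.
ΔG° = −nFE°cell = −(2)(96485)(+0.93) J/mol = −179 kJ/mol.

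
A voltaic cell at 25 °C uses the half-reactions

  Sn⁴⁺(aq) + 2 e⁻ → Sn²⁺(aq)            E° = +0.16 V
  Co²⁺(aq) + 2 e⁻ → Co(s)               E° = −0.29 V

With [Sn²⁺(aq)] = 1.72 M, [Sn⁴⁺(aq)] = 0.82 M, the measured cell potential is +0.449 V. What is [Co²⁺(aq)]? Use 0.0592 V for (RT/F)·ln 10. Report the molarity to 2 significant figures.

0.52 M

With Sn⁴⁺/Sn²⁺ at the cathode and Co²⁺/Co at the anode, E°cell = +0.16 − (−0.29) = +0.45 V (n = 2).
Since E = E° − (0.0592/n)·log Q, log Q = n(E° − E)/0.0592 = 0.034.
For Sn⁴⁺(aq) + Co(s) → Sn²⁺(aq) + Co²⁺(aq), the reaction quotient is Q = ([Sn²⁺(aq)]·[Co²⁺(aq)]) / [Sn⁴⁺(aq)].
Substituting the known concentrations and solving, log [Co²⁺(aq)] = −0.288 and [Co²⁺(aq)] = 0.52 M.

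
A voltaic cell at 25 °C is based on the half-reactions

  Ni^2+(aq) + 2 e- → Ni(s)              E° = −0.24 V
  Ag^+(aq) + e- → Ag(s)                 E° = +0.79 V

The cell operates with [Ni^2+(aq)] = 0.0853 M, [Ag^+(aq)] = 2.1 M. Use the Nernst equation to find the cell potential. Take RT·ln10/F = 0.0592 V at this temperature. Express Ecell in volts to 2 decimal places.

+1.08 V

Since E°(Ag⁺/Ag) > E°(Ni²⁺/Ni), Ag⁺/Ag serves as the cathode.
E°cell = +0.79 − (−0.24) = +1.03 V, with n = 2 electrons transferred.
For the overall reaction 2 Ag^+(aq) + Ni(s) → 2 Ag(s) + Ni^2+(aq), Q = [Ni^2+(aq)] / [Ag^+(aq)]^2 = 0.0193, giving log Q = −1.713.
Applying E = E° − (RT ln10/nF)·log Q gives +1.03 − (0.0592/2)(−1.713) = +1.08 V.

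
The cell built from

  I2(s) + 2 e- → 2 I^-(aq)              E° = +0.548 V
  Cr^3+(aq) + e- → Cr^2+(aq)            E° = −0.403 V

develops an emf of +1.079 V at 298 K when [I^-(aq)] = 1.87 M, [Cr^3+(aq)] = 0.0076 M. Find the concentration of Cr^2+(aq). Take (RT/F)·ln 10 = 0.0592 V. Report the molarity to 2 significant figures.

2.1 M

I₂/I⁻ is the cathode (higher E°); E°cell = +0.548 − (−0.403) = +0.951 V with n = 2.
Since E = E° − (0.0592/n)·log Q, log Q = n(E° − E)/0.0592 = −4.324.
The balanced reaction is I2(s) + 2 Cr^2+(aq) → 2 I^-(aq) + 2 Cr^3+(aq), so Q = ([I^-(aq)]^2·[Cr^3+(aq)]^2) / [Cr^2+(aq)]^2.
Isolating [Cr^2+(aq)] in Q = 10^{−4.324} yields log [Cr^2+(aq)] = 0.315, i.e. 2.1 M.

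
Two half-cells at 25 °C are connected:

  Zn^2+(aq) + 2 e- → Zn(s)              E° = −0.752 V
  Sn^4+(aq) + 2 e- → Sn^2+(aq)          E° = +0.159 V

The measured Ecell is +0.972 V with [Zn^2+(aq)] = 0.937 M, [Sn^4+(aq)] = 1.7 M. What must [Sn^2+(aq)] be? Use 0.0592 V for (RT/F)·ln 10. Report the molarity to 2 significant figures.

Sn⁴⁺/Sn²⁺ is the cathode (higher E°); E°cell = +0.159 − (−0.752) = +0.911 V with n = 2.
Since E = E° − (0.0592/n)·log Q, log Q = n(E° − E)/0.0592 = −2.061.
For Sn^4+(aq) + Zn(s) → Sn^2+(aq) + Zn^2+(aq), the reaction quotient is Q = ([Sn^2+(aq)]·[Zn^2+(aq)]) / [Sn^4+(aq)].
Solving for the unknown gives log [Sn^2+(aq)] = −1.802, so [Sn^2+(aq)] ≈ 0.016 M.

0.016 M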